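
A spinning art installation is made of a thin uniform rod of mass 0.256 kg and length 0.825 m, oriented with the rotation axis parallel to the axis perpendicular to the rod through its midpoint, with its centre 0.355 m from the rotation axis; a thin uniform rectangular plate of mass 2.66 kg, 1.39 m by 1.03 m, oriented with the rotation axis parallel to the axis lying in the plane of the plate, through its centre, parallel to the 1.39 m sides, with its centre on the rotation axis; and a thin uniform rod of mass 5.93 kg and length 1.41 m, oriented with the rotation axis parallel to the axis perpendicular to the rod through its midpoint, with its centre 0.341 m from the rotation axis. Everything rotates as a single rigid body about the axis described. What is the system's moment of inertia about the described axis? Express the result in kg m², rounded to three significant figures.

1.95

Thin rod: I_cm = (1/12)ML² = (1/12)(0.256)(0.825)² = 0.01452 kg m²; centre at d = 0.355 m, so the parallel axis theorem gives I = 0.01452 + (0.256)(0.355)² = 0.046782 kg m².
Rectangular plate: I_cm = (1/12)Mb² = (1/12)(2.66)(1.03)² = 0.23517 kg m²; axis through the centre, so I = 0.23517 kg m².
Thin rod: I_cm = (1/12)ML² = (1/12)(5.93)(1.41)² = 0.98245 kg m²; centre at d = 0.341 m, so the parallel axis theorem gives I = 0.98245 + (5.93)(0.341)² = 1.672 kg m².
Total I = 0.046782 + 0.23517 + 1.672 = 1.9539 kg m².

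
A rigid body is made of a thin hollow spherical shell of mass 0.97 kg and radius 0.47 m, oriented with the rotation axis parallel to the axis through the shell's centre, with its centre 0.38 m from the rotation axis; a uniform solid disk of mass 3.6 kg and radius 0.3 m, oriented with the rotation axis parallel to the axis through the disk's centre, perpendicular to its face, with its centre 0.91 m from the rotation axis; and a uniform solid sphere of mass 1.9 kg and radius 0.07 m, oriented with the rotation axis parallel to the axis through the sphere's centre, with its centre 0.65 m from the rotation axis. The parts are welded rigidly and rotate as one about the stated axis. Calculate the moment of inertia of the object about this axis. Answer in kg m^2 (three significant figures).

4.23

Spherical shell: I_cm = (2/3)MR² = (2/3)(0.97)(0.47)² = 0.14285 kg m^2; centre at d = 0.38 m, so I = I_cm + Md² gives I = 0.14285 + (0.97)(0.38)² = 0.28292 kg m^2.
Solid disk: I_cm = (1/2)MR² = (1/2)(3.6)(0.3)² = 0.162 kg m^2; centre at d = 0.91 m, so I = I_cm + Md² gives I = 0.162 + (3.6)(0.91)² = 3.1432 kg m^2.
Solid sphere: I_cm = (2/5)MR² = (2/5)(1.9)(0.07)² = 0.003724 kg m^2; centre at d = 0.65 m, so I = I_cm + Md² gives I = 0.003724 + (1.9)(0.65)² = 0.80647 kg m^2.
Total I = 0.28292 + 3.1432 + 0.80647 = 4.2326 kg m^2.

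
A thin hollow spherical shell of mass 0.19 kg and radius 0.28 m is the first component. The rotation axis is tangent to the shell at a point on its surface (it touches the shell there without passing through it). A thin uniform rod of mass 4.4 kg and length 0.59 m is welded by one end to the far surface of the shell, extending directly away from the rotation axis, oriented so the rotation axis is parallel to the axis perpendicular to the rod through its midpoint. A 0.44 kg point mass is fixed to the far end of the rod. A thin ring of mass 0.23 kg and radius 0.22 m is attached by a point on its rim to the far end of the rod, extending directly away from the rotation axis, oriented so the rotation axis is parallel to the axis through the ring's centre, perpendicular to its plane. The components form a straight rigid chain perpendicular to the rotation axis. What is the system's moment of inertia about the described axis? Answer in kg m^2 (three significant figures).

4.39

Spherical shell: I_cm = (2/3)MR² = (2/3)(0.19)(0.28)² = 0.0099307 kg m^2; centre at d = 0.28 m, so I = I_cm + Md² gives I = 0.0099307 + (0.19)(0.28)² = 0.024827 kg m^2.
Thin rod: I_cm = (1/12)ML² = (1/12)(4.4)(0.59)² = 0.12764 kg m^2; centre at d = 0.28 + 0.28 + 0.295 = 0.855 m, so I = I_cm + Md² gives I = 0.12764 + (4.4)(0.855)² = 3.3441 kg m^2.
Point mass: I_cm = 0; centre at d = 0.28 + 0.28 + 0.295 + 0.295 = 1.15 m, so I = I_cm + Md² gives I = 0 + (0.44)(1.15)² = 0.5819 kg m^2.
Thin ring: I_cm = MR² = (0.23)(0.22)² = 0.011132 kg m^2; centre at d = 0.28 + 0.28 + 0.295 + 0.295 + 0.22 = 1.37 m, so I = I_cm + Md² gives I = 0.011132 + (0.23)(1.37)² = 0.44282 kg m^2.
Total I = 0.024827 + 3.3441 + 0.5819 + 0.44282 = 4.3937 kg m^2.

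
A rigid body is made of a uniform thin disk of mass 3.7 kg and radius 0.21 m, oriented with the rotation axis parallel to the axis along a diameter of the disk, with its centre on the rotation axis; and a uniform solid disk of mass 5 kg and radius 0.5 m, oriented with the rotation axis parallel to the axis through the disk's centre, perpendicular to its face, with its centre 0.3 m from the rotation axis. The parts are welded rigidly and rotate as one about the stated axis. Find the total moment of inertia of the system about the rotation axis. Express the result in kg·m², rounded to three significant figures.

Thin disk: I_cm = (1/4)MR² = (1/4)(3.7)(0.21)² = 0.040792 kg·m²; axis through the centre, so I = 0.040792 kg·m².
Solid disk: I_cm = (1/2)MR² = (1/2)(5)(0.5)² = 0.625 kg·m²; centre at d = 0.3 m, so the parallel axis theorem gives I = 0.625 + (5)(0.3)² = 1.075 kg·m².
Total I = 0.040792 + 1.075 = 1.1158 kg·m².

1.12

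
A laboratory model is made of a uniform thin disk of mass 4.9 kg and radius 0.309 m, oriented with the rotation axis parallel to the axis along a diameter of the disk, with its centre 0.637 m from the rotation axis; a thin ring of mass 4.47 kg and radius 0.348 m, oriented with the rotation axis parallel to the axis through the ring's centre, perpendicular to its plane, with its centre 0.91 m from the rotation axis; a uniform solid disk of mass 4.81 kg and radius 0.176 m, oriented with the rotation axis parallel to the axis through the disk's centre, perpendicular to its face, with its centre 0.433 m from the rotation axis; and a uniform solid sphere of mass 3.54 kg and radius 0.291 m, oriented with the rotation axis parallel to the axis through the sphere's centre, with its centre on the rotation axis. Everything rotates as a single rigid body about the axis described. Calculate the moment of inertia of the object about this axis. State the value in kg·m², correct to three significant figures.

7.44

Thin disk: I_cm = (1/4)MR² = (1/4)(4.9)(0.309)² = 0.11696 kg·m²; centre at d = 0.637 m, so I = I_cm + Md² gives I = 0.11696 + (4.9)(0.637)² = 2.1052 kg·m².
Thin ring: I_cm = MR² = (4.47)(0.348)² = 0.54133 kg·m²; centre at d = 0.91 m, so I = I_cm + Md² gives I = 0.54133 + (4.47)(0.91)² = 4.2429 kg·m².
Solid disk: I_cm = (1/2)MR² = (1/2)(4.81)(0.176)² = 0.074497 kg·m²; centre at d = 0.433 m, so I = I_cm + Md² gives I = 0.074497 + (4.81)(0.433)² = 0.97632 kg·m².
Solid sphere: I_cm = (2/5)MR² = (2/5)(3.54)(0.291)² = 0.11991 kg·m²; axis through the centre, so I = 0.11991 kg·m².
Total I = 2.1052 + 4.2429 + 0.97632 + 0.11991 = 7.4444 kg·m².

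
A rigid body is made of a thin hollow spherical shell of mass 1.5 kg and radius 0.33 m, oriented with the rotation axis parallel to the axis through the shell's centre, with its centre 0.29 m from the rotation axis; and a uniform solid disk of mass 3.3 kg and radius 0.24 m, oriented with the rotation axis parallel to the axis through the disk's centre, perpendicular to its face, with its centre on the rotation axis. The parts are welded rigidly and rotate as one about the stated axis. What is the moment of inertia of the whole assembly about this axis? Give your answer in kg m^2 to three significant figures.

0.330

Spherical shell: I_cm = (2/3)MR² = (2/3)(1.5)(0.33)² = 0.1089 kg m^2; centre at d = 0.29 m, so I = I_cm + Md² gives I = 0.1089 + (1.5)(0.29)² = 0.23505 kg m^2.
Solid disk: I_cm = (1/2)MR² = (1/2)(3.3)(0.24)² = 0.09504 kg m^2; axis through the centre, so I = 0.09504 kg m^2.
Total I = 0.23505 + 0.09504 = 0.33009 kg m^2.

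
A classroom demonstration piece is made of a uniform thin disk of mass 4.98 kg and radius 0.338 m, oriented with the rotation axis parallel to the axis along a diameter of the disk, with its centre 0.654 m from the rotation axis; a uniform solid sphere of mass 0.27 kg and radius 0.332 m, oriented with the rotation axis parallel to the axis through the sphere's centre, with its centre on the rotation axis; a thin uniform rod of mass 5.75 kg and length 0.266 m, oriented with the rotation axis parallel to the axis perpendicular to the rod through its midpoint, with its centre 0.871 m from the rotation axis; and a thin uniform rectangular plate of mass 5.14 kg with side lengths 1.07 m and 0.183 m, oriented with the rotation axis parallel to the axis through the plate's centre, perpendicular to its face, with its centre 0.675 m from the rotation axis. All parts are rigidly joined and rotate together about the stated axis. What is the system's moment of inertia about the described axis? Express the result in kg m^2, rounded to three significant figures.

9.53

Thin disk: I_cm = (1/4)MR² = (1/4)(4.98)(0.338)² = 0.14223 kg m^2; centre at d = 0.654 m, so I = I_cm + Md² gives I = 0.14223 + (4.98)(0.654)² = 2.2723 kg m^2.
Solid sphere: I_cm = (2/5)MR² = (2/5)(0.27)(0.332)² = 0.011904 kg m^2; axis through the centre, so I = 0.011904 kg m^2.
Thin rod: I_cm = (1/12)ML² = (1/12)(5.75)(0.266)² = 0.033904 kg m^2; centre at d = 0.871 m, so I = I_cm + Md² gives I = 0.033904 + (5.75)(0.871)² = 4.3961 kg m^2.
Rectangular plate: I_cm = (1/12)M(a²+b²) = (1/12)(5.14)[(1.07)² + (0.183)²] = 0.50474 kg m^2; centre at d = 0.675 m, so I = I_cm + Md² gives I = 0.50474 + (5.14)(0.675)² = 2.8467 kg m^2.
Total I = 2.2723 + 0.011904 + 4.3961 + 2.8467 = 9.5269 kg m^2.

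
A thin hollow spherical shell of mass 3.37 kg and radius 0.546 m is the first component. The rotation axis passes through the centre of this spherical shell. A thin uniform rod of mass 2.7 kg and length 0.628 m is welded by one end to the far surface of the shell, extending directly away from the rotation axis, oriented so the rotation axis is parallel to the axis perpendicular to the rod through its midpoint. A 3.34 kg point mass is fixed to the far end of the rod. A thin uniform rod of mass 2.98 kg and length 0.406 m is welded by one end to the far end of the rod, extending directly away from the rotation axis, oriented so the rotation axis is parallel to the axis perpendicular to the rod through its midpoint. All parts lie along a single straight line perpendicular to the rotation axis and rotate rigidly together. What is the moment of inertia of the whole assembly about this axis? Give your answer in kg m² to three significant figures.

13.1

Spherical shell: I_cm = (2/3)MR² = (2/3)(3.37)(0.546)² = 0.66977 kg m²; axis through the centre, so I = 0.66977 kg m².
Thin rod: I_cm = (1/12)ML² = (1/12)(2.7)(0.628)² = 0.088736 kg m²; centre at d = 0.546 + 0.314 = 0.86 m, so I = I_cm + Md² gives I = 0.088736 + (2.7)(0.86)² = 2.0857 kg m².
Point mass: I_cm = 0; centre at d = 0.546 + 0.314 + 0.314 = 1.174 m, so I = I_cm + Md² gives I = 0 + (3.34)(1.174)² = 4.6034 kg m².
Thin rod: I_cm = (1/12)ML² = (1/12)(2.98)(0.406)² = 0.040934 kg m²; centre at d = 0.546 + 0.314 + 0.314 + 0.203 = 1.377 m, so I = I_cm + Md² gives I = 0.040934 + (2.98)(1.377)² = 5.6914 kg m².
Total I = 0.66977 + 2.0857 + 4.6034 + 5.6914 = 13.05 kg m².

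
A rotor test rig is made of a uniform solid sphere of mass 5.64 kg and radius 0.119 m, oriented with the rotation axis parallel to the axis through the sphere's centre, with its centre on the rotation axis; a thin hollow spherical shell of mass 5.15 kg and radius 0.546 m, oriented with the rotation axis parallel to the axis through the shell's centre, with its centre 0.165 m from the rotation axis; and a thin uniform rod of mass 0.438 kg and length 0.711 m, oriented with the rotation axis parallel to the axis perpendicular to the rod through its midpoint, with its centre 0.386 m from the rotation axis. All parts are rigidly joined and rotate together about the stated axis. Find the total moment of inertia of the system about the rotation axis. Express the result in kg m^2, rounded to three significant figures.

Solid sphere: I_cm = (2/5)MR² = (2/5)(5.64)(0.119)² = 0.031947 kg m^2; axis through the centre, so I = 0.031947 kg m^2.
Spherical shell: I_cm = (2/3)MR² = (2/3)(5.15)(0.546)² = 1.0235 kg m^2; centre at d = 0.165 m, so I = I_cm + Md² gives I = 1.0235 + (5.15)(0.165)² = 1.1637 kg m^2.
Thin rod: I_cm = (1/12)ML² = (1/12)(0.438)(0.711)² = 0.018452 kg m^2; centre at d = 0.386 m, so I = I_cm + Md² gives I = 0.018452 + (0.438)(0.386)² = 0.083712 kg m^2.
Total I = 0.031947 + 1.1637 + 0.083712 = 1.2794 kg m^2.

1.28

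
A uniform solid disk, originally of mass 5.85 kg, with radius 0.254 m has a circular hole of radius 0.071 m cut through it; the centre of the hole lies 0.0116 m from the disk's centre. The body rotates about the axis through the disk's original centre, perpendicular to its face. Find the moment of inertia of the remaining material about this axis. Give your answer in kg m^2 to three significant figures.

Unpierced body about its centre: I₀ = (1/2)MR² = (1/2)(5.85)(0.254)² = 0.18871 kg m^2.
The removed disk has mass m = M·(r/R)² = (5.85)(0.071/0.254)² = 0.45709 kg (same uniform areal density).
Its moment of inertia about the rotation axis (parallel-axis theorem): I_hole = (1/2)mr² + md² = (1/2)(0.45709)(0.071)² + (0.45709)(0.0116)² = 0.0012136 kg m^2.
Treating the hole as negative mass, I = I₀ − I_hole = 0.18871 − 0.0012136 = 0.1875 kg m^2.

0.187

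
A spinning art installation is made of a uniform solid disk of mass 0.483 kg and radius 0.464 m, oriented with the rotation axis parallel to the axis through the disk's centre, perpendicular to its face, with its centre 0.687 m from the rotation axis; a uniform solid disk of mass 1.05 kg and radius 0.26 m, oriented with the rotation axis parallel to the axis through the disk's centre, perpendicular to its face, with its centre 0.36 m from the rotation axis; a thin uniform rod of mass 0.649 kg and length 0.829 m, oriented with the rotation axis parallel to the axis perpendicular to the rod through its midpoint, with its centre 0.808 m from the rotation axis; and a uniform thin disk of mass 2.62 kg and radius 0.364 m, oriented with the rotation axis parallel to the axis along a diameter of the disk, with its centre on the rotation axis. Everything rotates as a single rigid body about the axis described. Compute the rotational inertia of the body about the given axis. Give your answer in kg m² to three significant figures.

Solid disk: I_cm = (1/2)MR² = (1/2)(0.483)(0.464)² = 0.051994 kg m²; centre at d = 0.687 m, so I = I_cm + Md² gives I = 0.051994 + (0.483)(0.687)² = 0.27996 kg m².
Solid disk: I_cm = (1/2)MR² = (1/2)(1.05)(0.26)² = 0.03549 kg m²; centre at d = 0.36 m, so I = I_cm + Md² gives I = 0.03549 + (1.05)(0.36)² = 0.17157 kg m².
Thin rod: I_cm = (1/12)ML² = (1/12)(0.649)(0.829)² = 0.037168 kg m²; centre at d = 0.808 m, so I = I_cm + Md² gives I = 0.037168 + (0.649)(0.808)² = 0.46088 kg m².
Thin disk: I_cm = (1/4)MR² = (1/4)(2.62)(0.364)² = 0.086785 kg m²; axis through the centre, so I = 0.086785 kg m².
Total I = 0.27996 + 0.17157 + 0.46088 + 0.086785 = 0.99919 kg m².

0.999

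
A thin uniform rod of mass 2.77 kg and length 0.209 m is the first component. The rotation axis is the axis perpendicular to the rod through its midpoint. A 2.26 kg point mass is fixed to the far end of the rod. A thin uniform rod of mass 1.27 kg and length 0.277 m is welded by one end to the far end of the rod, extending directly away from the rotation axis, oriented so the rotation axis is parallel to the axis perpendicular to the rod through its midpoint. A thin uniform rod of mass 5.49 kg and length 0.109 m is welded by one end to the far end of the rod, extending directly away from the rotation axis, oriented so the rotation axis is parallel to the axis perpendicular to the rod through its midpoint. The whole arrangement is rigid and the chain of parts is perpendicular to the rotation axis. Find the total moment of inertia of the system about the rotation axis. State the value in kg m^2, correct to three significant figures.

Thin rod: I_cm = (1/12)ML² = (1/12)(2.77)(0.209)² = 0.010083 kg m^2; axis through the centre, so I = 0.010083 kg m^2.
Point mass: I_cm = 0; centre at d = 0.1045 m, so the parallel axis theorem gives I = 0 + (2.26)(0.1045)² = 0.02468 kg m^2.
Thin rod: I_cm = (1/12)ML² = (1/12)(1.27)(0.277)² = 0.0081205 kg m^2; centre at d = 0.1045 + 0.1385 = 0.243 m, so the parallel axis theorem gives I = 0.0081205 + (1.27)(0.243)² = 0.083113 kg m^2.
Thin rod: I_cm = (1/12)ML² = (1/12)(5.49)(0.109)² = 0.0054356 kg m^2; centre at d = 0.1045 + 0.1385 + 0.1385 + 0.0545 = 0.436 m, so the parallel axis theorem gives I = 0.0054356 + (5.49)(0.436)² = 1.0491 kg m^2.
Total I = 0.010083 + 0.02468 + 0.083113 + 1.0491 = 1.1669 kg m^2.

1.17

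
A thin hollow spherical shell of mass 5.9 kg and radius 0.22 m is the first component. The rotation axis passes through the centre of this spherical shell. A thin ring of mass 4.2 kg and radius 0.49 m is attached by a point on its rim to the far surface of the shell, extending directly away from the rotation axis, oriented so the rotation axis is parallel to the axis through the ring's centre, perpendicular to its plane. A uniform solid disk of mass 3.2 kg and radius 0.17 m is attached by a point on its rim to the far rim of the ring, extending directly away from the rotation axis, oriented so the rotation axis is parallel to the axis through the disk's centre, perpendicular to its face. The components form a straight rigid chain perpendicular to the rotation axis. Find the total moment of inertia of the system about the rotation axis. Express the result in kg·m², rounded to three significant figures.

9.37

Spherical shell: I_cm = (2/3)MR² = (2/3)(5.9)(0.22)² = 0.19037 kg·m²; axis through the centre, so I = 0.19037 kg·m².
Thin ring: I_cm = MR² = (4.2)(0.49)² = 1.0084 kg·m²; centre at d = 0.22 + 0.49 = 0.71 m, so I = I_cm + Md² gives I = 1.0084 + (4.2)(0.71)² = 3.1256 kg·m².
Solid disk: I_cm = (1/2)MR² = (1/2)(3.2)(0.17)² = 0.04624 kg·m²; centre at d = 0.22 + 0.49 + 0.49 + 0.17 = 1.37 m, so I = I_cm + Md² gives I = 0.04624 + (3.2)(1.37)² = 6.0523 kg·m².
Total I = 0.19037 + 3.1256 + 6.0523 = 9.3683 kg·m².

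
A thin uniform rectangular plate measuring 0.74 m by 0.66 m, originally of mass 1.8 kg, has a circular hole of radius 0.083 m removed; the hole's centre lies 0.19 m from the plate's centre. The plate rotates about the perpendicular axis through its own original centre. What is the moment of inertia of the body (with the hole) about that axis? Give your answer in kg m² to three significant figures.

Unpierced body about its centre: I₀ = (1/12)M(a²+b²) = (1/12)(1.8)[(0.74)² + (0.66)²] = 0.14748 kg m².
The removed disk has mass m = M·πr²/(ab) = (1.8)·π(0.083)²/(0.74·0.66) = 0.079763 kg (same uniform areal density).
Its moment of inertia about the rotation axis (parallel-axis theorem): I_hole = (1/2)mr² + md² = (1/2)(0.079763)(0.083)² + (0.079763)(0.19)² = 0.0031542 kg m².
Treating the hole as negative mass, I = I₀ − I_hole = 0.14748 − 0.0031542 = 0.14433 kg m².

0.144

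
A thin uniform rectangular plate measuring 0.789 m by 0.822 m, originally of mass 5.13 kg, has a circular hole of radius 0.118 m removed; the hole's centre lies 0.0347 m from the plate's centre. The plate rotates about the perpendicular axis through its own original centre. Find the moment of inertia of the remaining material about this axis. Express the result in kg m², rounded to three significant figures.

Unpierced body about its centre: I₀ = (1/12)M(a²+b²) = (1/12)(5.13)[(0.789)² + (0.822)²] = 0.55498 kg m².
The removed disk has mass m = M·πr²/(ab) = (5.13)·π(0.118)²/(0.789·0.822) = 0.34601 kg (same uniform areal density).
Its moment of inertia about the rotation axis (parallel-axis theorem): I_hole = (1/2)mr² + md² = (1/2)(0.34601)(0.118)² + (0.34601)(0.0347)² = 0.0028255 kg m².
Treating the hole as negative mass, I = I₀ − I_hole = 0.55498 − 0.0028255 = 0.55216 kg m².

0.552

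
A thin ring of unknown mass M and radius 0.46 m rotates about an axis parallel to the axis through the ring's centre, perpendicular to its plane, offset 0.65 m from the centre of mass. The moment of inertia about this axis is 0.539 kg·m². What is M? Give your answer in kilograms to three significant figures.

I = I_cm + Md² = MR² + Md² = M·[1·(0.46)² + (0.65)²] = M·0.6341.
So M = 0.539 / 0.6341 = 0.85002 kg.

0.850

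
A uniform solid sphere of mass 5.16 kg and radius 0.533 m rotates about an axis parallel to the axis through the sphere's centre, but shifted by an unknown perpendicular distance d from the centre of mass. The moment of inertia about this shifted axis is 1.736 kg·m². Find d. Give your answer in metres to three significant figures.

0.472

About the centre-of-mass axis, I_cm = (2/5)MR² = (2/5)(5.16)(0.533)² = 0.58636 kg·m².
Parallel axis theorem: I = I_cm + Md², so Md² = 1.736 − 0.58636 = 1.1496 kg·m².
d = √(1.1496 / 5.16) = 0.47202 m.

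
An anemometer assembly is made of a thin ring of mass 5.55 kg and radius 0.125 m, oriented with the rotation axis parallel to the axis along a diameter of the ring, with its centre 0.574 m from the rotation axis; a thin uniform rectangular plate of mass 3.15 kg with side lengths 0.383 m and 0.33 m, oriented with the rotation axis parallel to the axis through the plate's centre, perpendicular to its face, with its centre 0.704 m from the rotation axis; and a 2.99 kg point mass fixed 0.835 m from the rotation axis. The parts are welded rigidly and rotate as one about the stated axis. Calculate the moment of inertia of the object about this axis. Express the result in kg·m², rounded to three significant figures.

Thin ring: I_cm = (1/2)MR² = (1/2)(5.55)(0.125)² = 0.043359 kg·m²; centre at d = 0.574 m, so the parallel axis theorem gives I = 0.043359 + (5.55)(0.574)² = 1.872 kg·m².
Rectangular plate: I_cm = (1/12)M(a²+b²) = (1/12)(3.15)[(0.383)² + (0.33)²] = 0.067092 kg·m²; centre at d = 0.704 m, so the parallel axis theorem gives I = 0.067092 + (3.15)(0.704)² = 1.6283 kg·m².
Point mass: I_cm = 0; centre at d = 0.835 m, so the parallel axis theorem gives I = 0 + (2.99)(0.835)² = 2.0847 kg·m².
Total I = 1.872 + 1.6283 + 2.0847 = 5.5849 kg·m².

5.58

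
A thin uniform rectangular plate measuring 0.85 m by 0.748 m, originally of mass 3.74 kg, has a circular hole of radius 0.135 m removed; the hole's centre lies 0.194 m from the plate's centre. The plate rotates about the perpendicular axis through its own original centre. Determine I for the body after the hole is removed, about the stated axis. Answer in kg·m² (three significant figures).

0.384

Unpierced body about its centre: I₀ = (1/12)M(a²+b²) = (1/12)(3.74)[(0.85)² + (0.748)²] = 0.39956 kg·m².
The removed disk has mass m = M·πr²/(ab) = (3.74)·π(0.135)²/(0.85·0.748) = 0.3368 kg (same uniform areal density).
Its moment of inertia about the rotation axis (parallel-axis theorem): I_hole = (1/2)mr² + md² = (1/2)(0.3368)(0.135)² + (0.3368)(0.194)² = 0.015745 kg·m².
Treating the hole as negative mass, I = I₀ − I_hole = 0.39956 − 0.015745 = 0.38381 kg·m².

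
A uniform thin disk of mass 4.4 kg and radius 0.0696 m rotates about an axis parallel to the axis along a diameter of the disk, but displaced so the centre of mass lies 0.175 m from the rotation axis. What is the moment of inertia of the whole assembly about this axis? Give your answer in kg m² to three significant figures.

I_cm = (1/4)MR² = (1/4)(4.4)(0.0696)² = 0.0053286 kg m²; centre at d = 0.175 m, so I = I_cm + Md² gives I = 0.0053286 + (4.4)(0.175)² = 0.14008 kg m².

0.140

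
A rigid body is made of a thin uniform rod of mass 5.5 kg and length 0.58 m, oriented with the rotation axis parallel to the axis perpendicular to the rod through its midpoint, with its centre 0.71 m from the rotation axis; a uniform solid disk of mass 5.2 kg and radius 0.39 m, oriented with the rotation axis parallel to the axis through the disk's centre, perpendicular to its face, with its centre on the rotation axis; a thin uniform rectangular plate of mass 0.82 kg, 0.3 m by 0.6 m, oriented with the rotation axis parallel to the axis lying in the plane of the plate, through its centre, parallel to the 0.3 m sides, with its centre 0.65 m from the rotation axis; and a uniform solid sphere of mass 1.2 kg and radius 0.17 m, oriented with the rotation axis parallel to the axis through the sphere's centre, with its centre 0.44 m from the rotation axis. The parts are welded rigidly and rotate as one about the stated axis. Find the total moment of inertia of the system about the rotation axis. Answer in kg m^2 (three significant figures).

3.94

Thin rod: I_cm = (1/12)ML² = (1/12)(5.5)(0.58)² = 0.15418 kg m^2; centre at d = 0.71 m, so the parallel axis theorem gives I = 0.15418 + (5.5)(0.71)² = 2.9267 kg m^2.
Solid disk: I_cm = (1/2)MR² = (1/2)(5.2)(0.39)² = 0.39546 kg m^2; axis through the centre, so I = 0.39546 kg m^2.
Rectangular plate: I_cm = (1/12)Mb² = (1/12)(0.82)(0.6)² = 0.0246 kg m^2; centre at d = 0.65 m, so the parallel axis theorem gives I = 0.0246 + (0.82)(0.65)² = 0.37105 kg m^2.
Solid sphere: I_cm = (2/5)MR² = (2/5)(1.2)(0.17)² = 0.013872 kg m^2; centre at d = 0.44 m, so the parallel axis theorem gives I = 0.013872 + (1.2)(0.44)² = 0.24619 kg m^2.
Total I = 2.9267 + 0.39546 + 0.37105 + 0.24619 = 3.9394 kg m^2.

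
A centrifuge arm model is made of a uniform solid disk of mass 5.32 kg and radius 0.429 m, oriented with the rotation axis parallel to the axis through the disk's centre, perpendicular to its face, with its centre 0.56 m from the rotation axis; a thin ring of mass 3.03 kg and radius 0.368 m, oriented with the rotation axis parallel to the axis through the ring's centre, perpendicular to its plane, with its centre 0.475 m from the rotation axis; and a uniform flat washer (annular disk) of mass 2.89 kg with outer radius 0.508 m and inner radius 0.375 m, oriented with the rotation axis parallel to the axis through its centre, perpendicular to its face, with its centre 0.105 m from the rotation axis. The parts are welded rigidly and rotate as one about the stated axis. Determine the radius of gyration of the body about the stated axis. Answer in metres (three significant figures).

Solid disk: I_cm = (1/2)MR² = (1/2)(5.32)(0.429)² = 0.48955 kg m^2; centre at d = 0.56 m, so the parallel axis theorem gives I = 0.48955 + (5.32)(0.56)² = 2.1579 kg m^2.
Thin ring: I_cm = MR² = (3.03)(0.368)² = 0.41033 kg m^2; centre at d = 0.475 m, so the parallel axis theorem gives I = 0.41033 + (3.03)(0.475)² = 1.094 kg m^2.
Annular disk: I_cm = (1/2)M(R²+r²) = (1/2)(2.89)[(0.508)² + (0.375)²] = 0.57611 kg m^2; centre at d = 0.105 m, so the parallel axis theorem gives I = 0.57611 + (2.89)(0.105)² = 0.60797 kg m^2.
Total I = 3.8598 kg m^2; total mass M = 11.24 kg.
k = √(I/M) = √(3.8598/11.24) = 0.58601 m.

0.586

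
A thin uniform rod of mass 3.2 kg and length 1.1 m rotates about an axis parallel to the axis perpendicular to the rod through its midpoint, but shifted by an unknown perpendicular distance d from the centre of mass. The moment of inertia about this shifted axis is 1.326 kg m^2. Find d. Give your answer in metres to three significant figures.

About the centre-of-mass axis, I_cm = (1/12)ML² = (1/12)(3.2)(1.1)² = 0.32267 kg m^2.
Parallel axis theorem: I = I_cm + Md², so Md² = 1.326 − 0.32267 = 1.0033 kg m^2.
d = √(1.0033 / 3.2) = 0.55995 m.

0.560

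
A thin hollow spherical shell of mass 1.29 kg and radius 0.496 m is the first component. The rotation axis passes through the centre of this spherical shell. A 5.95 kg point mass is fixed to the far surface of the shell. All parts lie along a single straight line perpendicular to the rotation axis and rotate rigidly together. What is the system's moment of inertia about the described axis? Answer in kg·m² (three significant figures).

1.68

Spherical shell: I_cm = (2/3)MR² = (2/3)(1.29)(0.496)² = 0.21157 kg·m²; axis through the centre, so I = 0.21157 kg·m².
Point mass: I_cm = 0; centre at d = 0.496 m, so I = I_cm + Md² gives I = 0 + (5.95)(0.496)² = 1.4638 kg·m².
Total I = 0.21157 + 1.4638 = 1.6754 kg·m².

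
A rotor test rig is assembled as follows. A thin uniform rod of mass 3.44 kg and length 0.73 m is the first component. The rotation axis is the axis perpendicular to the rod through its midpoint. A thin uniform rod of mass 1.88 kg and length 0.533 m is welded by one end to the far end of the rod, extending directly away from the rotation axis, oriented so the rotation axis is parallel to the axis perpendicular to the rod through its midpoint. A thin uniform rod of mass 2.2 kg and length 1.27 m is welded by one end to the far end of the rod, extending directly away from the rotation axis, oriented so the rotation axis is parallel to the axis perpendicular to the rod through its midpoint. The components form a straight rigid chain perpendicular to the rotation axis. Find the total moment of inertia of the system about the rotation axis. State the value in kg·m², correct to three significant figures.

Thin rod: I_cm = (1/12)ML² = (1/12)(3.44)(0.73)² = 0.15276 kg·m²; axis through the centre, so I = 0.15276 kg·m².
Thin rod: I_cm = (1/12)ML² = (1/12)(1.88)(0.533)² = 0.044507 kg·m²; centre at d = 0.365 + 0.2665 = 0.6315 m, so the parallel axis theorem gives I = 0.044507 + (1.88)(0.6315)² = 0.79424 kg·m².
Thin rod: I_cm = (1/12)ML² = (1/12)(2.2)(1.27)² = 0.2957 kg·m²; centre at d = 0.365 + 0.2665 + 0.2665 + 0.635 = 1.533 m, so the parallel axis theorem gives I = 0.2957 + (2.2)(1.533)² = 5.4659 kg·m².
Total I = 0.15276 + 0.79424 + 5.4659 = 6.4129 kg·m².

6.41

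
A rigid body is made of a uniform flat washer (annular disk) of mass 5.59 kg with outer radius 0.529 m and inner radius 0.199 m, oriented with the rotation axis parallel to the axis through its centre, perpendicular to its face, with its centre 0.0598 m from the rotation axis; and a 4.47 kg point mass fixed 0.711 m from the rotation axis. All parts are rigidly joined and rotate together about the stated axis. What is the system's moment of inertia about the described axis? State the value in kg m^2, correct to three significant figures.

3.17

Annular disk: I_cm = (1/2)M(R²+r²) = (1/2)(5.59)[(0.529)² + (0.199)²] = 0.89284 kg m^2; centre at d = 0.0598 m, so I = I_cm + Md² gives I = 0.89284 + (5.59)(0.0598)² = 0.91283 kg m^2.
Point mass: I_cm = 0; centre at d = 0.711 m, so I = I_cm + Md² gives I = 0 + (4.47)(0.711)² = 2.2597 kg m^2.
Total I = 0.91283 + 2.2597 = 3.1725 kg m^2.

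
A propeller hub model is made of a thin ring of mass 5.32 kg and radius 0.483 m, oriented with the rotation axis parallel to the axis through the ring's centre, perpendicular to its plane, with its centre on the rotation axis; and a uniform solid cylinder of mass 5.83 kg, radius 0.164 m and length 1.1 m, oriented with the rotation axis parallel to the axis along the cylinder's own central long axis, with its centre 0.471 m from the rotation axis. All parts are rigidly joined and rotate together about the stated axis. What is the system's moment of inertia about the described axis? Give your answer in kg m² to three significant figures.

Thin ring: I_cm = MR² = (5.32)(0.483)² = 1.2411 kg m²; axis through the centre, so I = 1.2411 kg m².
Solid cylinder: I_cm = (1/2)MR² = (1/2)(5.83)(0.164)² = 0.078402 kg m²; centre at d = 0.471 m, so I = I_cm + Md² gives I = 0.078402 + (5.83)(0.471)² = 1.3717 kg m².
Total I = 1.2411 + 1.3717 = 2.6128 kg m².

2.61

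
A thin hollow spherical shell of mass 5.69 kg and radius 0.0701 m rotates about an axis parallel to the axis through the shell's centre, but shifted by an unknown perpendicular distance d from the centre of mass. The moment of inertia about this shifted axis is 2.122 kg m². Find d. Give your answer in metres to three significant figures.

0.608

About the centre-of-mass axis, I_cm = (2/3)MR² = (2/3)(5.69)(0.0701)² = 0.01864 kg m².
Parallel axis theorem: I = I_cm + Md², so Md² = 2.122 − 0.01864 = 2.1034 kg m².
d = √(2.1034 / 5.69) = 0.608 m.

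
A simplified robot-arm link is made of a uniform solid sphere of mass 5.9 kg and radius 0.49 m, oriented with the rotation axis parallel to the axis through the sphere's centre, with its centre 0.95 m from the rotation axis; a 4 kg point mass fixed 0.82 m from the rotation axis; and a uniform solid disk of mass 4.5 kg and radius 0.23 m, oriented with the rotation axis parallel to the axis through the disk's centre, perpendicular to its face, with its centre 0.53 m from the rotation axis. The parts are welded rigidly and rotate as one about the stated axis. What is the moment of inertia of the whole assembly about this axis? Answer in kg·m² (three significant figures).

9.96

Solid sphere: I_cm = (2/5)MR² = (2/5)(5.9)(0.49)² = 0.56664 kg·m²; centre at d = 0.95 m, so the parallel axis theorem gives I = 0.56664 + (5.9)(0.95)² = 5.8914 kg·m².
Point mass: I_cm = 0; centre at d = 0.82 m, so the parallel axis theorem gives I = 0 + (4)(0.82)² = 2.6896 kg·m².
Solid disk: I_cm = (1/2)MR² = (1/2)(4.5)(0.23)² = 0.11903 kg·m²; centre at d = 0.53 m, so the parallel axis theorem gives I = 0.11903 + (4.5)(0.53)² = 1.3831 kg·m².
Total I = 5.8914 + 2.6896 + 1.3831 = 9.9641 kg·m².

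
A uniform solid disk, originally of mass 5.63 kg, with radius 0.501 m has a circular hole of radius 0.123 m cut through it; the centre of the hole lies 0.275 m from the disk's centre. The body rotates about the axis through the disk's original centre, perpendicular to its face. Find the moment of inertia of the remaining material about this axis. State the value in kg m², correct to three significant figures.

Unpierced body about its centre: I₀ = (1/2)MR² = (1/2)(5.63)(0.501)² = 0.70657 kg m².
The removed disk has mass m = M·(r/R)² = (5.63)(0.123/0.501)² = 0.33935 kg (same uniform areal density).
Its moment of inertia about the rotation axis (parallel-axis theorem): I_hole = (1/2)mr² + md² = (1/2)(0.33935)(0.123)² + (0.33935)(0.275)² = 0.02823 kg m².
Treating the hole as negative mass, I = I₀ − I_hole = 0.70657 − 0.02823 = 0.67834 kg m².

0.678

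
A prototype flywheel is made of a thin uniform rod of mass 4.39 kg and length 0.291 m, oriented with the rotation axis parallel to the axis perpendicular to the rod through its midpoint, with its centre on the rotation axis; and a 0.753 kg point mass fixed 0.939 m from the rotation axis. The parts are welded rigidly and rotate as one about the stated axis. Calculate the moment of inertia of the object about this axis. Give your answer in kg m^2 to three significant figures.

0.695

Thin rod: I_cm = (1/12)ML² = (1/12)(4.39)(0.291)² = 0.030979 kg m^2; axis through the centre, so I = 0.030979 kg m^2.
Point mass: I_cm = 0; centre at d = 0.939 m, so I = I_cm + Md² gives I = 0 + (0.753)(0.939)² = 0.66394 kg m^2.
Total I = 0.030979 + 0.66394 = 0.69492 kg m^2.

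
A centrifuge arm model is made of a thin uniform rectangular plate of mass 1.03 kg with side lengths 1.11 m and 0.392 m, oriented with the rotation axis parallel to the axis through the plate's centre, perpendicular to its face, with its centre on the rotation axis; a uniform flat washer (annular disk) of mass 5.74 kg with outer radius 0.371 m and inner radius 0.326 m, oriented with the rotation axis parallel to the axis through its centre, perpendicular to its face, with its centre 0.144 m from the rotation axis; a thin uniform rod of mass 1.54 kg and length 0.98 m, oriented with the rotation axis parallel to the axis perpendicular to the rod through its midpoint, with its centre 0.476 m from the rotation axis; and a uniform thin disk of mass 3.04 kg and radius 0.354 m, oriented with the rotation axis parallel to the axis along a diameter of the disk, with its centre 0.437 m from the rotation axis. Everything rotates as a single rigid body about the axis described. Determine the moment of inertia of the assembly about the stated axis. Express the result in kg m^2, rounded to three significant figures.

2.09

Rectangular plate: I_cm = (1/12)M(a²+b²) = (1/12)(1.03)[(1.11)² + (0.392)²] = 0.11894 kg m^2; axis through the centre, so I = 0.11894 kg m^2.
Annular disk: I_cm = (1/2)M(R²+r²) = (1/2)(5.74)[(0.371)² + (0.326)²] = 0.70004 kg m^2; centre at d = 0.144 m, so the parallel axis theorem gives I = 0.70004 + (5.74)(0.144)² = 0.81907 kg m^2.
Thin rod: I_cm = (1/12)ML² = (1/12)(1.54)(0.98)² = 0.12325 kg m^2; centre at d = 0.476 m, so the parallel axis theorem gives I = 0.12325 + (1.54)(0.476)² = 0.47218 kg m^2.
Thin disk: I_cm = (1/4)MR² = (1/4)(3.04)(0.354)² = 0.09524 kg m^2; centre at d = 0.437 m, so the parallel axis theorem gives I = 0.09524 + (3.04)(0.437)² = 0.67579 kg m^2.
Total I = 0.11894 + 0.81907 + 0.47218 + 0.67579 = 2.086 kg m^2.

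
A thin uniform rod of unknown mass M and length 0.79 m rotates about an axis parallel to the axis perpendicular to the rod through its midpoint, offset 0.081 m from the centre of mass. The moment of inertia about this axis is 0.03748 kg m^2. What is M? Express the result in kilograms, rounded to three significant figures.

I = I_cm + Md² = (1/12)ML² + Md² = M·[0.0833333·(0.79)² + (0.081)²] = M·0.058569.
So M = 0.03748 / 0.058569 = 0.63993 kg.

0.640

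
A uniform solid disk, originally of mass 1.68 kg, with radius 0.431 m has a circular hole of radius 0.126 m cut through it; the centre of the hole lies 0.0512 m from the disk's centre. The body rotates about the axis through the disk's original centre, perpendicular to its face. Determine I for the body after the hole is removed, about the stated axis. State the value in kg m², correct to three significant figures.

0.155

Unpierced body about its centre: I₀ = (1/2)MR² = (1/2)(1.68)(0.431)² = 0.15604 kg m².
The removed disk has mass m = M·(r/R)² = (1.68)(0.126/0.431)² = 0.14358 kg (same uniform areal density).
Its moment of inertia about the rotation axis (parallel-axis theorem): I_hole = (1/2)mr² + md² = (1/2)(0.14358)(0.126)² + (0.14358)(0.0512)² = 0.0015161 kg m².
Treating the hole as negative mass, I = I₀ − I_hole = 0.15604 − 0.0015161 = 0.15452 kg m².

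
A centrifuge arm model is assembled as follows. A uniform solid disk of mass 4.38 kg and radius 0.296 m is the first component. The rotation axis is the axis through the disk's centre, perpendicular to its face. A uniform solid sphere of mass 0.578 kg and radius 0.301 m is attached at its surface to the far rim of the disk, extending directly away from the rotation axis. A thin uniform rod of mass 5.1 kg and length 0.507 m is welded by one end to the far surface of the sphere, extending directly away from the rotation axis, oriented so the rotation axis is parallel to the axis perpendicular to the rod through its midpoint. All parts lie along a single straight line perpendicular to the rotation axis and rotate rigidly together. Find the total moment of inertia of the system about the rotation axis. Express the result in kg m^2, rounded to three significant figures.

7.29

Solid disk: I_cm = (1/2)MR² = (1/2)(4.38)(0.296)² = 0.19188 kg m^2; axis through the centre, so I = 0.19188 kg m^2.
Solid sphere: I_cm = (2/5)MR² = (2/5)(0.578)(0.301)² = 0.020947 kg m^2; centre at d = 0.296 + 0.301 = 0.597 m, so the parallel axis theorem gives I = 0.020947 + (0.578)(0.597)² = 0.22695 kg m^2.
Thin rod: I_cm = (1/12)ML² = (1/12)(5.1)(0.507)² = 0.10925 kg m^2; centre at d = 0.296 + 0.301 + 0.301 + 0.2535 = 1.1515 m, so the parallel axis theorem gives I = 0.10925 + (5.1)(1.1515)² = 6.8716 kg m^2.
Total I = 0.19188 + 0.22695 + 6.8716 = 7.2904 kg m^2.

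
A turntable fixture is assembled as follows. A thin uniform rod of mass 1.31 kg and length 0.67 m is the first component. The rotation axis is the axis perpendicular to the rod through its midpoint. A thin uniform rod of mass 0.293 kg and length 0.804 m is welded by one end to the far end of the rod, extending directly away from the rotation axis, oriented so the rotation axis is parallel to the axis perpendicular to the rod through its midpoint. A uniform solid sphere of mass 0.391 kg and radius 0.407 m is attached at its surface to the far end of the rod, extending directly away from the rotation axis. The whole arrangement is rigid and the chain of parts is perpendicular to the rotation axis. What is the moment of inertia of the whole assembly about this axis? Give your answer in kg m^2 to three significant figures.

1.18

Thin rod: I_cm = (1/12)ML² = (1/12)(1.31)(0.67)² = 0.049005 kg m^2; axis through the centre, so I = 0.049005 kg m^2.
Thin rod: I_cm = (1/12)ML² = (1/12)(0.293)(0.804)² = 0.015783 kg m^2; centre at d = 0.335 + 0.402 = 0.737 m, so the parallel axis theorem gives I = 0.015783 + (0.293)(0.737)² = 0.17493 kg m^2.
Solid sphere: I_cm = (2/5)MR² = (2/5)(0.391)(0.407)² = 0.025908 kg m^2; centre at d = 0.335 + 0.402 + 0.402 + 0.407 = 1.546 m, so the parallel axis theorem gives I = 0.025908 + (0.391)(1.546)² = 0.96044 kg m^2.
Total I = 0.049005 + 0.17493 + 0.96044 = 1.1844 kg m^2.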